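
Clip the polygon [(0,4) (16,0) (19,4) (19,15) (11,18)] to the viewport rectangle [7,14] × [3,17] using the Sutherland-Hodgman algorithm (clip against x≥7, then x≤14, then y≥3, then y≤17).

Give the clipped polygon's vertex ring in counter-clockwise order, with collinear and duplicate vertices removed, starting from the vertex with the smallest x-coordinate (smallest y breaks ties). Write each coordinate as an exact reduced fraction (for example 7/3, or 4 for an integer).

Clipped polygon: [(7,3) (14,3) (14,135/8) (41/3,17) (143/14,17) (7,142/11)]

1. After x ≥ 7: [(7,142/11) (7,9/4) (16,0) (19,4) (19,15) (11,18)]
2. After x ≤ 14: [(7,142/11) (7,9/4) (14,1/2) (14,135/8) (11,18)]
3. After y ≥ 3: [(7,142/11) (7,3) (14,3) (14,135/8) (11,18)]
4. After y ≤ 17: [(143/14,17) (7,142/11) (7,3) (14,3) (14,135/8) (41/3,17)]
5. Canonical ring: [(7,3) (14,3) (14,135/8) (41/3,17) (143/14,17) (7,142/11)]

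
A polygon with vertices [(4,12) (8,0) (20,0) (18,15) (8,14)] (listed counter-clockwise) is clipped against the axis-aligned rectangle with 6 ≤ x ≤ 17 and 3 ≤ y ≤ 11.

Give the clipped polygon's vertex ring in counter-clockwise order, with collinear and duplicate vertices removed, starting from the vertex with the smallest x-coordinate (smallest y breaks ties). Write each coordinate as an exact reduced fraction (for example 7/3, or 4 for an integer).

Clipped polygon: [(6,6) (7,3) (17,3) (17,11) (6,11)]

1. After x ≥ 6: [(6,13) (6,6) (8,0) (20,0) (18,15) (8,14)]
2. After x ≤ 17: [(6,13) (6,6) (8,0) (17,0) (17,149/10) (8,14)]
3. After y ≥ 3: [(6,13) (6,6) (7,3) (17,3) (17,149/10) (8,14)]
4. After y ≤ 11: [(6,11) (6,6) (7,3) (17,3) (17,11)]
5. Canonical ring: [(6,6) (7,3) (17,3) (17,11) (6,11)]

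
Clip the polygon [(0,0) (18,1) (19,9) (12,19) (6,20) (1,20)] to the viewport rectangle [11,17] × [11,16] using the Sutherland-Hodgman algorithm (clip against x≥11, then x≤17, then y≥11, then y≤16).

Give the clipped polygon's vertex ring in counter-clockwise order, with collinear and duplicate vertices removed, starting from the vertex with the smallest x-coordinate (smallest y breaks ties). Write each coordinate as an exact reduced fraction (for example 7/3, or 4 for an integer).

Clipped polygon: [(11,11) (17,11) (17,83/7) (141/10,16) (11,16)]

1. After x ≥ 11: [(11,11/18) (18,1) (19,9) (12,19) (11,115/6)]
2. After x ≤ 17: [(11,11/18) (17,17/18) (17,83/7) (12,19) (11,115/6)]
3. After y ≥ 11: [(11,11) (17,11) (17,83/7) (12,19) (11,115/6)]
4. After y ≤ 16: [(11,16) (11,11) (17,11) (17,83/7) (141/10,16)]
5. Canonical ring: [(11,11) (17,11) (17,83/7) (141/10,16) (11,16)]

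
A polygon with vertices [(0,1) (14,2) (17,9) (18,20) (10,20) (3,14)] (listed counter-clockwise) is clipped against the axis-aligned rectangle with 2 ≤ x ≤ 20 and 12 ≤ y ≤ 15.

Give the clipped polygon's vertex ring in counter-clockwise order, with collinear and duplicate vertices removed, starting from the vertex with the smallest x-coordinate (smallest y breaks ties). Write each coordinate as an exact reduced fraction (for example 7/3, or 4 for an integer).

1. After x ≥ 2: [(2,29/3) (2,8/7) (14,2) (17,9) (18,20) (10,20) (3,14)]
2. After x ≤ 20: [(2,29/3) (2,8/7) (14,2) (17,9) (18,20) (10,20) (3,14)]
3. After y ≥ 12: [(33/13,12) (190/11,12) (18,20) (10,20) (3,14)]
4. After y ≤ 15: [(33/13,12) (190/11,12) (193/11,15) (25/6,15) (3,14)]
5. Canonical ring: [(33/13,12) (190/11,12) (193/11,15) (25/6,15) (3,14)]

Clipped polygon: [(33/13,12) (190/11,12) (193/11,15) (25/6,15) (3,14)]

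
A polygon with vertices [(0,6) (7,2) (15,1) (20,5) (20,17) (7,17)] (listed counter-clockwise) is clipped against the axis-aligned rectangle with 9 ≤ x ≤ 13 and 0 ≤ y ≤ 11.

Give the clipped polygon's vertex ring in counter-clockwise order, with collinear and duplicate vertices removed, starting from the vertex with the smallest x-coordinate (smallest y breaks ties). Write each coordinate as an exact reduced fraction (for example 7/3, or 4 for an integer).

1. After x ≥ 9: [(9,7/4) (15,1) (20,5) (20,17) (9,17)]
2. After x ≤ 13: [(9,7/4) (13,5/4) (13,17) (9,17)]
3. After y ≥ 0: [(9,7/4) (13,5/4) (13,17) (9,17)]
4. After y ≤ 11: [(9,11) (9,7/4) (13,5/4) (13,11)]
5. Canonical ring: [(9,7/4) (13,5/4) (13,11) (9,11)]

Clipped polygon: [(9,7/4) (13,5/4) (13,11) (9,11)]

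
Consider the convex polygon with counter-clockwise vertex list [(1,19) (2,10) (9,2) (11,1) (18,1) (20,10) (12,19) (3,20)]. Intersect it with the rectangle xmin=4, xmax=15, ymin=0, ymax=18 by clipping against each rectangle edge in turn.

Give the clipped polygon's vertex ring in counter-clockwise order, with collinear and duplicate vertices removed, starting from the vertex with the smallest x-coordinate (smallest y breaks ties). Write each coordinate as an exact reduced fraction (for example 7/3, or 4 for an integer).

1. After x ≥ 4: [(4,54/7) (9,2) (11,1) (18,1) (20,10) (12,19) (4,179/9)]
2. After x ≤ 15: [(4,54/7) (9,2) (11,1) (15,1) (15,125/8) (12,19) (4,179/9)]
3. After y ≥ 0: [(4,54/7) (9,2) (11,1) (15,1) (15,125/8) (12,19) (4,179/9)]
4. After y ≤ 18: [(4,18) (4,54/7) (9,2) (11,1) (15,1) (15,125/8) (116/9,18)]
5. Canonical ring: [(4,54/7) (9,2) (11,1) (15,1) (15,125/8) (116/9,18) (4,18)]

Clipped polygon: [(4,54/7) (9,2) (11,1) (15,1) (15,125/8) (116/9,18) (4,18)]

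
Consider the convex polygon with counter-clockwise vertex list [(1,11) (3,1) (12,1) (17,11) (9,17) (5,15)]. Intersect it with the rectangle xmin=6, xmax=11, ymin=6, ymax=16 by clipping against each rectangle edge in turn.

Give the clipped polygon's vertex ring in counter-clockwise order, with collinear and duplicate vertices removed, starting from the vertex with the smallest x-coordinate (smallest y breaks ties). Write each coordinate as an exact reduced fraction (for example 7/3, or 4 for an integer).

1. After x ≥ 6: [(6,1) (12,1) (17,11) (9,17) (6,31/2)]
2. After x ≤ 11: [(6,1) (11,1) (11,31/2) (9,17) (6,31/2)]
3. After y ≥ 6: [(6,6) (11,6) (11,31/2) (9,17) (6,31/2)]
4. After y ≤ 16: [(6,6) (11,6) (11,31/2) (31/3,16) (7,16) (6,31/2)]
5. Canonical ring: [(6,6) (11,6) (11,31/2) (31/3,16) (7,16) (6,31/2)]

Clipped polygon: [(6,6) (11,6) (11,31/2) (31/3,16) (7,16) (6,31/2)]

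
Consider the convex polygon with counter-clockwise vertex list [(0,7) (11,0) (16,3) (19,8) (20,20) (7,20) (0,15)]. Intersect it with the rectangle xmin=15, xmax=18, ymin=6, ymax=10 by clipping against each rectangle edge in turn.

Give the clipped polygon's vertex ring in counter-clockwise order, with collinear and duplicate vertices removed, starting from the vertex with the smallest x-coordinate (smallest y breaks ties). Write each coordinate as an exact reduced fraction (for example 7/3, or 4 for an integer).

Clipped polygon: [(15,6) (89/5,6) (18,19/3) (18,10) (15,10)]

1. After x ≥ 15: [(15,12/5) (16,3) (19,8) (20,20) (15,20)]
2. After x ≤ 18: [(15,12/5) (16,3) (18,19/3) (18,20) (15,20)]
3. After y ≥ 6: [(15,6) (89/5,6) (18,19/3) (18,20) (15,20)]
4. After y ≤ 10: [(15,10) (15,6) (89/5,6) (18,19/3) (18,10)]
5. Canonical ring: [(15,6) (89/5,6) (18,19/3) (18,10) (15,10)]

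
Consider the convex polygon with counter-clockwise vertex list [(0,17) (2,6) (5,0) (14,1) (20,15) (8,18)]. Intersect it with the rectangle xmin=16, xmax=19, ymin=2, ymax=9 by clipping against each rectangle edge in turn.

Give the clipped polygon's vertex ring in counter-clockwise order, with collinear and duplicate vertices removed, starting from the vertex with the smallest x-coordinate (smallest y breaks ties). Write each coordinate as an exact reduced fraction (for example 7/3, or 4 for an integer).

Clipped polygon: [(16,17/3) (122/7,9) (16,9)]

1. After x ≥ 16: [(16,17/3) (20,15) (16,16)]
2. After x ≤ 19: [(16,17/3) (19,38/3) (19,61/4) (16,16)]
3. After y ≥ 2: [(16,17/3) (19,38/3) (19,61/4) (16,16)]
4. After y ≤ 9: [(16,9) (16,17/3) (122/7,9)]
5. Canonical ring: [(16,17/3) (122/7,9) (16,9)]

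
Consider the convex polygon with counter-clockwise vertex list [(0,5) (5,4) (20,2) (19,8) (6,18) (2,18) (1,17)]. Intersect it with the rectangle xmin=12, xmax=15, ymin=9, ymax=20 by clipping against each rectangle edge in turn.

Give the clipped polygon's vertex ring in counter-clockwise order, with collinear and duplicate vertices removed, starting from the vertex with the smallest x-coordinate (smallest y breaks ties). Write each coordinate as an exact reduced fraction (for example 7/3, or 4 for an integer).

Clipped polygon: [(12,9) (15,9) (15,144/13) (12,174/13)]

1. After x ≥ 12: [(12,46/15) (20,2) (19,8) (12,174/13)]
2. After x ≤ 15: [(12,46/15) (15,8/3) (15,144/13) (12,174/13)]
3. After y ≥ 9: [(12,9) (15,9) (15,144/13) (12,174/13)]
4. After y ≤ 20: [(12,9) (15,9) (15,144/13) (12,174/13)]
5. Canonical ring: [(12,9) (15,9) (15,144/13) (12,174/13)]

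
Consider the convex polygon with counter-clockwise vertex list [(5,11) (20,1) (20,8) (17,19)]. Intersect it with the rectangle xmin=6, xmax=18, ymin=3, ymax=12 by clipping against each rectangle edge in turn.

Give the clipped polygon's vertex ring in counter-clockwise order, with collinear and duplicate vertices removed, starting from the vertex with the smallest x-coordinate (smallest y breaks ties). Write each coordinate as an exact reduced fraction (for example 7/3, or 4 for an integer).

1. After x ≥ 6: [(6,35/3) (6,31/3) (20,1) (20,8) (17,19)]
2. After x ≤ 18: [(6,35/3) (6,31/3) (18,7/3) (18,46/3) (17,19)]
3. After y ≥ 3: [(6,35/3) (6,31/3) (17,3) (18,3) (18,46/3) (17,19)]
4. After y ≤ 12: [(13/2,12) (6,35/3) (6,31/3) (17,3) (18,3) (18,12)]
5. Canonical ring: [(6,31/3) (17,3) (18,3) (18,12) (13/2,12) (6,35/3)]

Clipped polygon: [(6,31/3) (17,3) (18,3) (18,12) (13/2,12) (6,35/3)]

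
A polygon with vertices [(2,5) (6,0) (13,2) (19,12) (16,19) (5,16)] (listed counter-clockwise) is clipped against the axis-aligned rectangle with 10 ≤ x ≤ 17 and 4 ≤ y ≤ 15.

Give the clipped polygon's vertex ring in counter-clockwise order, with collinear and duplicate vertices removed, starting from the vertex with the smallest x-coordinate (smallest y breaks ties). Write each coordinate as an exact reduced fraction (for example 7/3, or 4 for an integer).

1. After x ≥ 10: [(10,8/7) (13,2) (19,12) (16,19) (10,191/11)]
2. After x ≤ 17: [(10,8/7) (13,2) (17,26/3) (17,50/3) (16,19) (10,191/11)]
3. After y ≥ 4: [(10,4) (71/5,4) (17,26/3) (17,50/3) (16,19) (10,191/11)]
4. After y ≤ 15: [(10,15) (10,4) (71/5,4) (17,26/3) (17,15)]
5. Canonical ring: [(10,4) (71/5,4) (17,26/3) (17,15) (10,15)]

Clipped polygon: [(10,4) (71/5,4) (17,26/3) (17,15) (10,15)]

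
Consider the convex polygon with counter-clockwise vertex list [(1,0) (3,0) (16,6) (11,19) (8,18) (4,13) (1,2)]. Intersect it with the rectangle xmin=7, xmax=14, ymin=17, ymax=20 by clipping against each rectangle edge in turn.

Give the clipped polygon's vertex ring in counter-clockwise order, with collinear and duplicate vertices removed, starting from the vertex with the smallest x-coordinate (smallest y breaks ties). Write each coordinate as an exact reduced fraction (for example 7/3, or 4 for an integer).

1. After x ≥ 7: [(7,24/13) (16,6) (11,19) (8,18) (7,67/4)]
2. After x ≤ 14: [(7,24/13) (14,66/13) (14,56/5) (11,19) (8,18) (7,67/4)]
3. After y ≥ 17: [(153/13,17) (11,19) (8,18) (36/5,17)]
4. After y ≤ 20: [(153/13,17) (11,19) (8,18) (36/5,17)]
5. Canonical ring: [(36/5,17) (153/13,17) (11,19) (8,18)]

Clipped polygon: [(36/5,17) (153/13,17) (11,19) (8,18)]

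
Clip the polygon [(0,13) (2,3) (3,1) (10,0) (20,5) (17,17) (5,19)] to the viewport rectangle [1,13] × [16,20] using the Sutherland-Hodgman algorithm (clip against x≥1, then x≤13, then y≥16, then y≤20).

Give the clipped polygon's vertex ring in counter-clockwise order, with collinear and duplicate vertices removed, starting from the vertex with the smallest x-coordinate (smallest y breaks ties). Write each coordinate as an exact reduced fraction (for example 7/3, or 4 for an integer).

1. After x ≥ 1: [(1,71/5) (1,8) (2,3) (3,1) (10,0) (20,5) (17,17) (5,19)]
2. After x ≤ 13: [(1,71/5) (1,8) (2,3) (3,1) (10,0) (13,3/2) (13,53/3) (5,19)]
3. After y ≥ 16: [(5/2,16) (13,16) (13,53/3) (5,19)]
4. After y ≤ 20: [(5/2,16) (13,16) (13,53/3) (5,19)]
5. Canonical ring: [(5/2,16) (13,16) (13,53/3) (5,19)]

Clipped polygon: [(5/2,16) (13,16) (13,53/3) (5,19)]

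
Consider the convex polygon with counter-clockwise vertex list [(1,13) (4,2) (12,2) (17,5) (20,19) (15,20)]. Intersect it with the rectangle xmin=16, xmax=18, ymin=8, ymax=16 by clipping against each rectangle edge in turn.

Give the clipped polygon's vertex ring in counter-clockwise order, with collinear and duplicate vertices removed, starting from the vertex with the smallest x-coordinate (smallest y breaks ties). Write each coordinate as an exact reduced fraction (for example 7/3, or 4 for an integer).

Clipped polygon: [(16,8) (247/14,8) (18,29/3) (18,16) (16,16)]

1. After x ≥ 16: [(16,22/5) (17,5) (20,19) (16,99/5)]
2. After x ≤ 18: [(16,22/5) (17,5) (18,29/3) (18,97/5) (16,99/5)]
3. After y ≥ 8: [(16,8) (247/14,8) (18,29/3) (18,97/5) (16,99/5)]
4. After y ≤ 16: [(16,16) (16,8) (247/14,8) (18,29/3) (18,16)]
5. Canonical ring: [(16,8) (247/14,8) (18,29/3) (18,16) (16,16)]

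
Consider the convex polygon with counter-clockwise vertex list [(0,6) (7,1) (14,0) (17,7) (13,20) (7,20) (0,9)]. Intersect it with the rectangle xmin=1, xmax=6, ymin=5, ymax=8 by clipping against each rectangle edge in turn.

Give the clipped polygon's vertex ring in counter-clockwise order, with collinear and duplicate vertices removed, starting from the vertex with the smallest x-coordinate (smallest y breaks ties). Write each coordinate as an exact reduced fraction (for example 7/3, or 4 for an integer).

Clipped polygon: [(1,37/7) (7/5,5) (6,5) (6,8) (1,8)]

1. After x ≥ 1: [(1,37/7) (7,1) (14,0) (17,7) (13,20) (7,20) (1,74/7)]
2. After x ≤ 6: [(1,37/7) (6,12/7) (6,129/7) (1,74/7)]
3. After y ≥ 5: [(1,37/7) (7/5,5) (6,5) (6,129/7) (1,74/7)]
4. After y ≤ 8: [(1,8) (1,37/7) (7/5,5) (6,5) (6,8)]
5. Canonical ring: [(1,37/7) (7/5,5) (6,5) (6,8) (1,8)]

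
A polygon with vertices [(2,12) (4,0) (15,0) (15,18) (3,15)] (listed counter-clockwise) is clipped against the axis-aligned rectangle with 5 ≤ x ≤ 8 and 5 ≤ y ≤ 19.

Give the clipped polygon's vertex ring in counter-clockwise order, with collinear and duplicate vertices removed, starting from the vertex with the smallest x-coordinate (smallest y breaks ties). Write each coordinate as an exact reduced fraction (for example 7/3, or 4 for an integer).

1. After x ≥ 5: [(5,0) (15,0) (15,18) (5,31/2)]
2. After x ≤ 8: [(5,0) (8,0) (8,65/4) (5,31/2)]
3. After y ≥ 5: [(5,5) (8,5) (8,65/4) (5,31/2)]
4. After y ≤ 19: [(5,5) (8,5) (8,65/4) (5,31/2)]
5. Canonical ring: [(5,5) (8,5) (8,65/4) (5,31/2)]

Clipped polygon: [(5,5) (8,5) (8,65/4) (5,31/2)]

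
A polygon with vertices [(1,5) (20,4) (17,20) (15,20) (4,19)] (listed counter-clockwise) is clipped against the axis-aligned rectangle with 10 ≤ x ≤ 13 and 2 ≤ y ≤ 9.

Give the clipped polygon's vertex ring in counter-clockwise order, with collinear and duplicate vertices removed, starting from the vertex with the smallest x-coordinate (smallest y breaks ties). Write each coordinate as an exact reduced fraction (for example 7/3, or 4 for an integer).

Clipped polygon: [(10,86/19) (13,83/19) (13,9) (10,9)]

1. After x ≥ 10: [(10,86/19) (20,4) (17,20) (15,20) (10,215/11)]
2. After x ≤ 13: [(10,86/19) (13,83/19) (13,218/11) (10,215/11)]
3. After y ≥ 2: [(10,86/19) (13,83/19) (13,218/11) (10,215/11)]
4. After y ≤ 9: [(10,9) (10,86/19) (13,83/19) (13,9)]
5. Canonical ring: [(10,86/19) (13,83/19) (13,9) (10,9)]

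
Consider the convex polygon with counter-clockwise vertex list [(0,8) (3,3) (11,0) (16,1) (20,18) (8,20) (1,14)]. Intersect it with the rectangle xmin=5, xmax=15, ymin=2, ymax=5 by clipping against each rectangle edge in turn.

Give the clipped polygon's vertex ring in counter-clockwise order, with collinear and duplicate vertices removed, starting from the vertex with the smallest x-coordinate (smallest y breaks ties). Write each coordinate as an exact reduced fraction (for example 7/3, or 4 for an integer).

Clipped polygon: [(5,9/4) (17/3,2) (15,2) (15,5) (5,5)]

1. After x ≥ 5: [(5,9/4) (11,0) (16,1) (20,18) (8,20) (5,122/7)]
2. After x ≤ 15: [(5,9/4) (11,0) (15,4/5) (15,113/6) (8,20) (5,122/7)]
3. After y ≥ 2: [(5,9/4) (17/3,2) (15,2) (15,113/6) (8,20) (5,122/7)]
4. After y ≤ 5: [(5,5) (5,9/4) (17/3,2) (15,2) (15,5)]
5. Canonical ring: [(5,9/4) (17/3,2) (15,2) (15,5) (5,5)]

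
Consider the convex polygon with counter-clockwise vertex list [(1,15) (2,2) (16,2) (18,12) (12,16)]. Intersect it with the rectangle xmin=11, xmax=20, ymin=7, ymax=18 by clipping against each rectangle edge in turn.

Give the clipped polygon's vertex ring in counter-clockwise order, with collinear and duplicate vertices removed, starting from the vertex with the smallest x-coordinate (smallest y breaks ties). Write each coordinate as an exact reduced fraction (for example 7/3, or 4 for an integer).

Clipped polygon: [(11,7) (17,7) (18,12) (12,16) (11,175/11)]

1. After x ≥ 11: [(11,175/11) (11,2) (16,2) (18,12) (12,16)]
2. After x ≤ 20: [(11,175/11) (11,2) (16,2) (18,12) (12,16)]
3. After y ≥ 7: [(11,175/11) (11,7) (17,7) (18,12) (12,16)]
4. After y ≤ 18: [(11,175/11) (11,7) (17,7) (18,12) (12,16)]
5. Canonical ring: [(11,7) (17,7) (18,12) (12,16) (11,175/11)]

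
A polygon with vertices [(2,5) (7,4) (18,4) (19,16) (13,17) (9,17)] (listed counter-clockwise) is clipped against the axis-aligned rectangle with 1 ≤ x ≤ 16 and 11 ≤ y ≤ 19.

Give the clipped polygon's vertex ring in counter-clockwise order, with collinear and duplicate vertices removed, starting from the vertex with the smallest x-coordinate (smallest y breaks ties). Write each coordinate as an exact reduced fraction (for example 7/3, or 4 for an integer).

Clipped polygon: [(11/2,11) (16,11) (16,33/2) (13,17) (9,17)]

1. After x ≥ 1: [(2,5) (7,4) (18,4) (19,16) (13,17) (9,17)]
2. After x ≤ 16: [(2,5) (7,4) (16,4) (16,33/2) (13,17) (9,17)]
3. After y ≥ 11: [(11/2,11) (16,11) (16,33/2) (13,17) (9,17)]
4. After y ≤ 19: [(11/2,11) (16,11) (16,33/2) (13,17) (9,17)]
5. Canonical ring: [(11/2,11) (16,11) (16,33/2) (13,17) (9,17)]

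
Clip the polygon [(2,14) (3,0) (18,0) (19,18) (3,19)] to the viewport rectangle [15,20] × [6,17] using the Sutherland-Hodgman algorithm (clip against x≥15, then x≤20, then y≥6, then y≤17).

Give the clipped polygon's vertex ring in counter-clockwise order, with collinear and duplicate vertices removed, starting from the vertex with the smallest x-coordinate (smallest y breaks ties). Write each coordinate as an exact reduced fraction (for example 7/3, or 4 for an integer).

1. After x ≥ 15: [(15,0) (18,0) (19,18) (15,73/4)]
2. After x ≤ 20: [(15,0) (18,0) (19,18) (15,73/4)]
3. After y ≥ 6: [(15,6) (55/3,6) (19,18) (15,73/4)]
4. After y ≤ 17: [(15,17) (15,6) (55/3,6) (341/18,17)]
5. Canonical ring: [(15,6) (55/3,6) (341/18,17) (15,17)]

Clipped polygon: [(15,6) (55/3,6) (341/18,17) (15,17)]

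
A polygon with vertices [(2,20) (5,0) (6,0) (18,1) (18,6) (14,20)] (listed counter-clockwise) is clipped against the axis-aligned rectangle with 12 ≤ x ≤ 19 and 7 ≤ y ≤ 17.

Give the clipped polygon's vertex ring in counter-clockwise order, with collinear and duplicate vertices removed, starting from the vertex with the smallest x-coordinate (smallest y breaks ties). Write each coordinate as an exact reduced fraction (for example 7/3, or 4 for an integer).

1. After x ≥ 12: [(12,20) (12,1/2) (18,1) (18,6) (14,20)]
2. After x ≤ 19: [(12,20) (12,1/2) (18,1) (18,6) (14,20)]
3. After y ≥ 7: [(12,20) (12,7) (124/7,7) (14,20)]
4. After y ≤ 17: [(12,17) (12,7) (124/7,7) (104/7,17)]
5. Canonical ring: [(12,7) (124/7,7) (104/7,17) (12,17)]

Clipped polygon: [(12,7) (124/7,7) (104/7,17) (12,17)]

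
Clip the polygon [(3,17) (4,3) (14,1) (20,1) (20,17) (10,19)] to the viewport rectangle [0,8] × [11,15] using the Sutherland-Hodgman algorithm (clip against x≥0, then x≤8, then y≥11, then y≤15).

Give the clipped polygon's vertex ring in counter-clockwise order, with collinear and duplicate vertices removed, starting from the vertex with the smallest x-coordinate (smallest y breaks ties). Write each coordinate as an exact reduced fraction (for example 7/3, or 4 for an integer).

Clipped polygon: [(22/7,15) (24/7,11) (8,11) (8,15)]

1. After x ≥ 0: [(3,17) (4,3) (14,1) (20,1) (20,17) (10,19)]
2. After x ≤ 8: [(8,129/7) (3,17) (4,3) (8,11/5)]
3. After y ≥ 11: [(8,11) (8,129/7) (3,17) (24/7,11)]
4. After y ≤ 15: [(8,11) (8,15) (22/7,15) (24/7,11)]
5. Canonical ring: [(22/7,15) (24/7,11) (8,11) (8,15)]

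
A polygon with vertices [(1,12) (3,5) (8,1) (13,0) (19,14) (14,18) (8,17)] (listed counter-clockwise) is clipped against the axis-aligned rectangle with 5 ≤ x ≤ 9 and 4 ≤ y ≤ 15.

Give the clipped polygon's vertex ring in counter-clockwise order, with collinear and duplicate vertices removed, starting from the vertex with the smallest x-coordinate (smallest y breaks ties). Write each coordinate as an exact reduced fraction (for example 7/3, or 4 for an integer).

Clipped polygon: [(5,4) (9,4) (9,15) (26/5,15) (5,104/7)]

1. After x ≥ 5: [(5,104/7) (5,17/5) (8,1) (13,0) (19,14) (14,18) (8,17)]
2. After x ≤ 9: [(5,104/7) (5,17/5) (8,1) (9,4/5) (9,103/6) (8,17)]
3. After y ≥ 4: [(5,104/7) (5,4) (9,4) (9,103/6) (8,17)]
4. After y ≤ 15: [(26/5,15) (5,104/7) (5,4) (9,4) (9,15)]
5. Canonical ring: [(5,4) (9,4) (9,15) (26/5,15) (5,104/7)]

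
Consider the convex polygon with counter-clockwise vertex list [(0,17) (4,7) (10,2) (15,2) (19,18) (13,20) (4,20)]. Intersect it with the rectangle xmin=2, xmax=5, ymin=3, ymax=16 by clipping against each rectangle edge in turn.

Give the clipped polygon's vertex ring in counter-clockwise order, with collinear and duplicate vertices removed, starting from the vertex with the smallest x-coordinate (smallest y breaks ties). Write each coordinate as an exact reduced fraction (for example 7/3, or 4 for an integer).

Clipped polygon: [(2,12) (4,7) (5,37/6) (5,16) (2,16)]

1. After x ≥ 2: [(2,37/2) (2,12) (4,7) (10,2) (15,2) (19,18) (13,20) (4,20)]
2. After x ≤ 5: [(2,37/2) (2,12) (4,7) (5,37/6) (5,20) (4,20)]
3. After y ≥ 3: [(2,37/2) (2,12) (4,7) (5,37/6) (5,20) (4,20)]
4. After y ≤ 16: [(2,16) (2,12) (4,7) (5,37/6) (5,16)]
5. Canonical ring: [(2,12) (4,7) (5,37/6) (5,16) (2,16)]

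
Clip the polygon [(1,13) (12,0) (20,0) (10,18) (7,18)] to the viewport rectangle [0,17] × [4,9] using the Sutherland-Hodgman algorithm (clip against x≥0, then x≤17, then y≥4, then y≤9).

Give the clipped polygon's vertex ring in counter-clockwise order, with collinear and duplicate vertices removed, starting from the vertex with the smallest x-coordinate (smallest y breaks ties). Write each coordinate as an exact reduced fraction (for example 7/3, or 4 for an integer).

Clipped polygon: [(57/13,9) (112/13,4) (17,4) (17,27/5) (15,9)]

1. After x ≥ 0: [(1,13) (12,0) (20,0) (10,18) (7,18)]
2. After x ≤ 17: [(1,13) (12,0) (17,0) (17,27/5) (10,18) (7,18)]
3. After y ≥ 4: [(1,13) (112/13,4) (17,4) (17,27/5) (10,18) (7,18)]
4. After y ≤ 9: [(57/13,9) (112/13,4) (17,4) (17,27/5) (15,9)]
5. Canonical ring: [(57/13,9) (112/13,4) (17,4) (17,27/5) (15,9)]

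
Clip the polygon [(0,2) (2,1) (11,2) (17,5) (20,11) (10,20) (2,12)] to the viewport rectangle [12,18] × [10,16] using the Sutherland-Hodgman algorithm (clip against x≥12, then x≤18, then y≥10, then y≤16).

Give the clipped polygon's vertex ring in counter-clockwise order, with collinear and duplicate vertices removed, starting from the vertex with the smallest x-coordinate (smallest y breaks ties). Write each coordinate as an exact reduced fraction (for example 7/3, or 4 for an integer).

1. After x ≥ 12: [(12,5/2) (17,5) (20,11) (12,91/5)]
2. After x ≤ 18: [(12,5/2) (17,5) (18,7) (18,64/5) (12,91/5)]
3. After y ≥ 10: [(12,10) (18,10) (18,64/5) (12,91/5)]
4. After y ≤ 16: [(12,16) (12,10) (18,10) (18,64/5) (130/9,16)]
5. Canonical ring: [(12,10) (18,10) (18,64/5) (130/9,16) (12,16)]

Clipped polygon: [(12,10) (18,10) (18,64/5) (130/9,16) (12,16)]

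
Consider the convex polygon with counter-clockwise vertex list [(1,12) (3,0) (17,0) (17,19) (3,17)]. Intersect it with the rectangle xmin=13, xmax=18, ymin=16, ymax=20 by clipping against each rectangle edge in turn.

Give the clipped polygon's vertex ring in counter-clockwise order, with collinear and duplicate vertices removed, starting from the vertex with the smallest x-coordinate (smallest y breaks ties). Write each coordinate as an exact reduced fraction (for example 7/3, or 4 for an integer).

1. After x ≥ 13: [(13,0) (17,0) (17,19) (13,129/7)]
2. After x ≤ 18: [(13,0) (17,0) (17,19) (13,129/7)]
3. After y ≥ 16: [(13,16) (17,16) (17,19) (13,129/7)]
4. After y ≤ 20: [(13,16) (17,16) (17,19) (13,129/7)]
5. Canonical ring: [(13,16) (17,16) (17,19) (13,129/7)]

Clipped polygon: [(13,16) (17,16) (17,19) (13,129/7)]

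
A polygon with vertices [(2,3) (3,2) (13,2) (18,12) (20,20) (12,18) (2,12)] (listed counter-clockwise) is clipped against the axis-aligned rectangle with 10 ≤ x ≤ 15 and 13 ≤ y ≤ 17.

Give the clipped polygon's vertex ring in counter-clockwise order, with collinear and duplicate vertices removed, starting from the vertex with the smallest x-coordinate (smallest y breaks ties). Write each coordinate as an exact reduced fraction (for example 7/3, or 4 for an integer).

Clipped polygon: [(10,13) (15,13) (15,17) (31/3,17) (10,84/5)]

1. After x ≥ 10: [(10,2) (13,2) (18,12) (20,20) (12,18) (10,84/5)]
2. After x ≤ 15: [(10,2) (13,2) (15,6) (15,75/4) (12,18) (10,84/5)]
3. After y ≥ 13: [(10,13) (15,13) (15,75/4) (12,18) (10,84/5)]
4. After y ≤ 17: [(10,13) (15,13) (15,17) (31/3,17) (10,84/5)]
5. Canonical ring: [(10,13) (15,13) (15,17) (31/3,17) (10,84/5)]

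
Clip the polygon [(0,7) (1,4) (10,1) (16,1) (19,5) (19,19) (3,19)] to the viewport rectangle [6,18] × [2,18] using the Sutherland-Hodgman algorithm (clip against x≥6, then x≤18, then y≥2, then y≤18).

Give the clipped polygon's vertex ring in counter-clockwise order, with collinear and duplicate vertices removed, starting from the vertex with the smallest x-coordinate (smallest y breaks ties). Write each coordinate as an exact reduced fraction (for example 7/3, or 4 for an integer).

Clipped polygon: [(6,7/3) (7,2) (67/4,2) (18,11/3) (18,18) (6,18)]

1. After x ≥ 6: [(6,7/3) (10,1) (16,1) (19,5) (19,19) (6,19)]
2. After x ≤ 18: [(6,7/3) (10,1) (16,1) (18,11/3) (18,19) (6,19)]
3. After y ≥ 2: [(6,7/3) (7,2) (67/4,2) (18,11/3) (18,19) (6,19)]
4. After y ≤ 18: [(6,18) (6,7/3) (7,2) (67/4,2) (18,11/3) (18,18)]
5. Canonical ring: [(6,7/3) (7,2) (67/4,2) (18,11/3) (18,18) (6,18)]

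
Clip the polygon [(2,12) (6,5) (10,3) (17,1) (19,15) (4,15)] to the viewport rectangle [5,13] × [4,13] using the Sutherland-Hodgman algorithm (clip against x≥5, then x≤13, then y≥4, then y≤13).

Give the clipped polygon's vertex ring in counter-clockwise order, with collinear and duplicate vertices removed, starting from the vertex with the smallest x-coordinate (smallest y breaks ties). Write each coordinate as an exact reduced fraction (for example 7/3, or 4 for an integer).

Clipped polygon: [(5,27/4) (6,5) (8,4) (13,4) (13,13) (5,13)]

1. After x ≥ 5: [(5,27/4) (6,5) (10,3) (17,1) (19,15) (5,15)]
2. After x ≤ 13: [(5,27/4) (6,5) (10,3) (13,15/7) (13,15) (5,15)]
3. After y ≥ 4: [(5,27/4) (6,5) (8,4) (13,4) (13,15) (5,15)]
4. After y ≤ 13: [(5,13) (5,27/4) (6,5) (8,4) (13,4) (13,13)]
5. Canonical ring: [(5,27/4) (6,5) (8,4) (13,4) (13,13) (5,13)]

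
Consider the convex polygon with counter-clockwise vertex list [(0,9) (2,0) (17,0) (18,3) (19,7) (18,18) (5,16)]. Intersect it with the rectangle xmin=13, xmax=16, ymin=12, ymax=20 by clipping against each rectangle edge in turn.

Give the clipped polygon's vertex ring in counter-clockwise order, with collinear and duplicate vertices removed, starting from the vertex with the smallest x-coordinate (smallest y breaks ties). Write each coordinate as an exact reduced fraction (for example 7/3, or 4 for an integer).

Clipped polygon: [(13,12) (16,12) (16,230/13) (13,224/13)]

1. After x ≥ 13: [(13,0) (17,0) (18,3) (19,7) (18,18) (13,224/13)]
2. After x ≤ 16: [(13,0) (16,0) (16,230/13) (13,224/13)]
3. After y ≥ 12: [(13,12) (16,12) (16,230/13) (13,224/13)]
4. After y ≤ 20: [(13,12) (16,12) (16,230/13) (13,224/13)]
5. Canonical ring: [(13,12) (16,12) (16,230/13) (13,224/13)]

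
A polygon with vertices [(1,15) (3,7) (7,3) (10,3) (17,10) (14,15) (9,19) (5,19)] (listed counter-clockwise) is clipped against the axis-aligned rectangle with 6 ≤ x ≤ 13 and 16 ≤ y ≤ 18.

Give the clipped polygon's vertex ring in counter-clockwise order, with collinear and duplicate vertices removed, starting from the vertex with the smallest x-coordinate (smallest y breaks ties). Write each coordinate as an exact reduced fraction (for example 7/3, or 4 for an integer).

1. After x ≥ 6: [(6,4) (7,3) (10,3) (17,10) (14,15) (9,19) (6,19)]
2. After x ≤ 13: [(6,4) (7,3) (10,3) (13,6) (13,79/5) (9,19) (6,19)]
3. After y ≥ 16: [(6,16) (51/4,16) (9,19) (6,19)]
4. After y ≤ 18: [(6,18) (6,16) (51/4,16) (41/4,18)]
5. Canonical ring: [(6,16) (51/4,16) (41/4,18) (6,18)]

Clipped polygon: [(6,16) (51/4,16) (41/4,18) (6,18)]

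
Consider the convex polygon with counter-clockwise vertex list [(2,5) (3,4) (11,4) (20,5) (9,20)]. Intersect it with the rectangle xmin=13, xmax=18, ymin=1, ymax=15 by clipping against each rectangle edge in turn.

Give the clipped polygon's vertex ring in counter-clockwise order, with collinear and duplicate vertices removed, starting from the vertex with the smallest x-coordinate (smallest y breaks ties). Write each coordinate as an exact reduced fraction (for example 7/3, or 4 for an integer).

Clipped polygon: [(13,38/9) (18,43/9) (18,85/11) (13,160/11)]

1. After x ≥ 13: [(13,38/9) (20,5) (13,160/11)]
2. After x ≤ 18: [(13,38/9) (18,43/9) (18,85/11) (13,160/11)]
3. After y ≥ 1: [(13,38/9) (18,43/9) (18,85/11) (13,160/11)]
4. After y ≤ 15: [(13,38/9) (18,43/9) (18,85/11) (13,160/11)]
5. Canonical ring: [(13,38/9) (18,43/9) (18,85/11) (13,160/11)]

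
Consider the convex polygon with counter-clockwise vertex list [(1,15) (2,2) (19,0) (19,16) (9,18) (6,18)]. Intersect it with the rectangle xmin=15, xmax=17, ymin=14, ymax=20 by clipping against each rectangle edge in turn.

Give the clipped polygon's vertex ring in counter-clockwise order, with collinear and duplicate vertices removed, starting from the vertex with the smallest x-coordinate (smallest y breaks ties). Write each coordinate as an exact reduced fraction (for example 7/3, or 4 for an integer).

Clipped polygon: [(15,14) (17,14) (17,82/5) (15,84/5)]

1. After x ≥ 15: [(15,8/17) (19,0) (19,16) (15,84/5)]
2. After x ≤ 17: [(15,8/17) (17,4/17) (17,82/5) (15,84/5)]
3. After y ≥ 14: [(15,14) (17,14) (17,82/5) (15,84/5)]
4. After y ≤ 20: [(15,14) (17,14) (17,82/5) (15,84/5)]
5. Canonical ring: [(15,14) (17,14) (17,82/5) (15,84/5)]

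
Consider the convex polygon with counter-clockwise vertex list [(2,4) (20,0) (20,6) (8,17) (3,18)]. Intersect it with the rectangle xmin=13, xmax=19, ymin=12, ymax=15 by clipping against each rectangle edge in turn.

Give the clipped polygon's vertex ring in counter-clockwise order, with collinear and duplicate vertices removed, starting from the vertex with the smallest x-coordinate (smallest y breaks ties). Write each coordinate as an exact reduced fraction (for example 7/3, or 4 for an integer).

1. After x ≥ 13: [(13,14/9) (20,0) (20,6) (13,149/12)]
2. After x ≤ 19: [(13,14/9) (19,2/9) (19,83/12) (13,149/12)]
3. After y ≥ 12: [(13,12) (148/11,12) (13,149/12)]
4. After y ≤ 15: [(13,12) (148/11,12) (13,149/12)]
5. Canonical ring: [(13,12) (148/11,12) (13,149/12)]

Clipped polygon: [(13,12) (148/11,12) (13,149/12)]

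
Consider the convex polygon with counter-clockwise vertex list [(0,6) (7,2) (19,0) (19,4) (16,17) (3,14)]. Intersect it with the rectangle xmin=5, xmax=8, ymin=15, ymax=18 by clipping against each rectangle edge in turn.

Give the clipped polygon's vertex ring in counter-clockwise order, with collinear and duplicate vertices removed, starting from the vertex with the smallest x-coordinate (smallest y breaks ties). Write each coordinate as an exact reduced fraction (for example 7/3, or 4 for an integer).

1. After x ≥ 5: [(5,22/7) (7,2) (19,0) (19,4) (16,17) (5,188/13)]
2. After x ≤ 8: [(5,22/7) (7,2) (8,11/6) (8,197/13) (5,188/13)]
3. After y ≥ 15: [(8,15) (8,197/13) (22/3,15)]
4. After y ≤ 18: [(8,15) (8,197/13) (22/3,15)]
5. Canonical ring: [(22/3,15) (8,15) (8,197/13)]

Clipped polygon: [(22/3,15) (8,15) (8,197/13)]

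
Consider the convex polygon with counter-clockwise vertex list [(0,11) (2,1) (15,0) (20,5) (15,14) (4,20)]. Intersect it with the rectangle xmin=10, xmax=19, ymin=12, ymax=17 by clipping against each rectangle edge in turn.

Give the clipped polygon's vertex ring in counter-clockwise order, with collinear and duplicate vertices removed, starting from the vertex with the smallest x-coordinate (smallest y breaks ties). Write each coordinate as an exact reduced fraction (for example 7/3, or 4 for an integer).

1. After x ≥ 10: [(10,5/13) (15,0) (20,5) (15,14) (10,184/11)]
2. After x ≤ 19: [(10,5/13) (15,0) (19,4) (19,34/5) (15,14) (10,184/11)]
3. After y ≥ 12: [(10,12) (145/9,12) (15,14) (10,184/11)]
4. After y ≤ 17: [(10,12) (145/9,12) (15,14) (10,184/11)]
5. Canonical ring: [(10,12) (145/9,12) (15,14) (10,184/11)]

Clipped polygon: [(10,12) (145/9,12) (15,14) (10,184/11)]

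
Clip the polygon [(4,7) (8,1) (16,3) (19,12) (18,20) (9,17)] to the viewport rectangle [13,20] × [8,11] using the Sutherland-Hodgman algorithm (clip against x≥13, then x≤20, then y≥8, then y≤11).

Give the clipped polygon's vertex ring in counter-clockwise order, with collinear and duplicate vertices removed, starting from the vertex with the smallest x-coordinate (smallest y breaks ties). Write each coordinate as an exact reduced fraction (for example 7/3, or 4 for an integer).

1. After x ≥ 13: [(13,9/4) (16,3) (19,12) (18,20) (13,55/3)]
2. After x ≤ 20: [(13,9/4) (16,3) (19,12) (18,20) (13,55/3)]
3. After y ≥ 8: [(13,8) (53/3,8) (19,12) (18,20) (13,55/3)]
4. After y ≤ 11: [(13,11) (13,8) (53/3,8) (56/3,11)]
5. Canonical ring: [(13,8) (53/3,8) (56/3,11) (13,11)]

Clipped polygon: [(13,8) (53/3,8) (56/3,11) (13,11)]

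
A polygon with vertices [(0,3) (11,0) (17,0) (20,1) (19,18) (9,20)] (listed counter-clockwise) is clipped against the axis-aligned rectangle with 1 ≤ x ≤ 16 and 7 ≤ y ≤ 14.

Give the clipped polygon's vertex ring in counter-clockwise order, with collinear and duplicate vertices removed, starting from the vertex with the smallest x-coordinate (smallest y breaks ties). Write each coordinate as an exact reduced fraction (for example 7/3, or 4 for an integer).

1. After x ≥ 1: [(1,44/9) (1,30/11) (11,0) (17,0) (20,1) (19,18) (9,20)]
2. After x ≤ 16: [(1,44/9) (1,30/11) (11,0) (16,0) (16,93/5) (9,20)]
3. After y ≥ 7: [(36/17,7) (16,7) (16,93/5) (9,20)]
4. After y ≤ 14: [(99/17,14) (36/17,7) (16,7) (16,14)]
5. Canonical ring: [(36/17,7) (16,7) (16,14) (99/17,14)]

Clipped polygon: [(36/17,7) (16,7) (16,14) (99/17,14)]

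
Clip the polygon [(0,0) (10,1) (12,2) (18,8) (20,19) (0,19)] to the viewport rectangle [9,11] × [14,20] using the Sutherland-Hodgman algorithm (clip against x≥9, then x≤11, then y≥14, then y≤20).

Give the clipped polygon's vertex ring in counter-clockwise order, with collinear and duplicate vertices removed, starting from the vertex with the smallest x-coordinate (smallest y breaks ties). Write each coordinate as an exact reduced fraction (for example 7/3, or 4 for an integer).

Clipped polygon: [(9,14) (11,14) (11,19) (9,19)]

1. After x ≥ 9: [(9,9/10) (10,1) (12,2) (18,8) (20,19) (9,19)]
2. After x ≤ 11: [(9,9/10) (10,1) (11,3/2) (11,19) (9,19)]
3. After y ≥ 14: [(9,14) (11,14) (11,19) (9,19)]
4. After y ≤ 20: [(9,14) (11,14) (11,19) (9,19)]
5. Canonical ring: [(9,14) (11,14) (11,19) (9,19)]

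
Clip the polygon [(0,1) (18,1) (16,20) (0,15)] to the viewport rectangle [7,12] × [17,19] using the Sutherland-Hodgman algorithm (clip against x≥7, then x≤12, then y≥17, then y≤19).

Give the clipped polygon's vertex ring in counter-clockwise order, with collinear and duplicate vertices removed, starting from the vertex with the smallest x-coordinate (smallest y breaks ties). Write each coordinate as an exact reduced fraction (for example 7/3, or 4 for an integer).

Clipped polygon: [(7,17) (12,17) (12,75/4) (7,275/16)]

1. After x ≥ 7: [(7,1) (18,1) (16,20) (7,275/16)]
2. After x ≤ 12: [(7,1) (12,1) (12,75/4) (7,275/16)]
3. After y ≥ 17: [(7,17) (12,17) (12,75/4) (7,275/16)]
4. After y ≤ 19: [(7,17) (12,17) (12,75/4) (7,275/16)]
5. Canonical ring: [(7,17) (12,17) (12,75/4) (7,275/16)]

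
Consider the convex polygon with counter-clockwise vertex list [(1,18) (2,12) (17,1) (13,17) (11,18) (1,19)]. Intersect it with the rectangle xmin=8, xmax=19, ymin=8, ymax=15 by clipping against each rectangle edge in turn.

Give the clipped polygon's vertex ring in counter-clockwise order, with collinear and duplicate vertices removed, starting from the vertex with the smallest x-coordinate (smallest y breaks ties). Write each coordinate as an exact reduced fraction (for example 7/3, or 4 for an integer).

1. After x ≥ 8: [(8,38/5) (17,1) (13,17) (11,18) (8,183/10)]
2. After x ≤ 19: [(8,38/5) (17,1) (13,17) (11,18) (8,183/10)]
3. After y ≥ 8: [(8,8) (61/4,8) (13,17) (11,18) (8,183/10)]
4. After y ≤ 15: [(8,15) (8,8) (61/4,8) (27/2,15)]
5. Canonical ring: [(8,8) (61/4,8) (27/2,15) (8,15)]

Clipped polygon: [(8,8) (61/4,8) (27/2,15) (8,15)]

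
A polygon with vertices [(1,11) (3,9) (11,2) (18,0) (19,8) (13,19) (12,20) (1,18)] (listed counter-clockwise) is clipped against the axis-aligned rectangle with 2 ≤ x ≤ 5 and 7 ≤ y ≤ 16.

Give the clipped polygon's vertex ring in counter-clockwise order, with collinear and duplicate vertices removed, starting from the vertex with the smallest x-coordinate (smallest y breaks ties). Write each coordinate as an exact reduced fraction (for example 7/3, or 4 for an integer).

1. After x ≥ 2: [(2,10) (3,9) (11,2) (18,0) (19,8) (13,19) (12,20) (2,200/11)]
2. After x ≤ 5: [(2,10) (3,9) (5,29/4) (5,206/11) (2,200/11)]
3. After y ≥ 7: [(2,10) (3,9) (5,29/4) (5,206/11) (2,200/11)]
4. After y ≤ 16: [(2,16) (2,10) (3,9) (5,29/4) (5,16)]
5. Canonical ring: [(2,10) (3,9) (5,29/4) (5,16) (2,16)]

Clipped polygon: [(2,10) (3,9) (5,29/4) (5,16) (2,16)]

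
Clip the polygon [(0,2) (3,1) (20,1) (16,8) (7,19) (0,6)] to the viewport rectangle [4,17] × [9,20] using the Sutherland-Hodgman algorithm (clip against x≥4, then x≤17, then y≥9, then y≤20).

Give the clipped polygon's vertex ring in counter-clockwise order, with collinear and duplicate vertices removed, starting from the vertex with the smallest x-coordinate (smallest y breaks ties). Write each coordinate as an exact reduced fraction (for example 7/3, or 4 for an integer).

Clipped polygon: [(4,9) (167/11,9) (7,19) (4,94/7)]

1. After x ≥ 4: [(4,1) (20,1) (16,8) (7,19) (4,94/7)]
2. After x ≤ 17: [(4,1) (17,1) (17,25/4) (16,8) (7,19) (4,94/7)]
3. After y ≥ 9: [(4,9) (167/11,9) (7,19) (4,94/7)]
4. After y ≤ 20: [(4,9) (167/11,9) (7,19) (4,94/7)]
5. Canonical ring: [(4,9) (167/11,9) (7,19) (4,94/7)]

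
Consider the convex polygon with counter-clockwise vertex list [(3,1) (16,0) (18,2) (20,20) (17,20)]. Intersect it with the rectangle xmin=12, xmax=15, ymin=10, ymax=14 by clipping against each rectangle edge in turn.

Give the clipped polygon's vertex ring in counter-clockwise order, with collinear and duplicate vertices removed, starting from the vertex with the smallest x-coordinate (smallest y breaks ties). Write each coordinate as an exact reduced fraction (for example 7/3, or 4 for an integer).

1. After x ≥ 12: [(12,185/14) (12,4/13) (16,0) (18,2) (20,20) (17,20)]
2. After x ≤ 15: [(15,121/7) (12,185/14) (12,4/13) (15,1/13)]
3. After y ≥ 10: [(15,10) (15,121/7) (12,185/14) (12,10)]
4. After y ≤ 14: [(15,10) (15,14) (239/19,14) (12,185/14) (12,10)]
5. Canonical ring: [(12,10) (15,10) (15,14) (239/19,14) (12,185/14)]

Clipped polygon: [(12,10) (15,10) (15,14) (239/19,14) (12,185/14)]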